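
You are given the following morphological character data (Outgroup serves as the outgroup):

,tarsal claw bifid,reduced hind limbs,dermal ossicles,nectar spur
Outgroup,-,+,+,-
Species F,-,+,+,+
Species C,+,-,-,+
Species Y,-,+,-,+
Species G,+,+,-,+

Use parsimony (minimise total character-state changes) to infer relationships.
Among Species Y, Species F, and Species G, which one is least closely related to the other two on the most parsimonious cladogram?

Species F

Character polarity is set by the outgroup: the derived state is whichever differs from the outgroup's state, so for reduced hind limbs, dermal ossicles the derived state is '-', and for the remaining characters it is '+'.
Only Species C and Species G show the derived state '+' for tarsal claw bifid, supporting them as a clade.
reduced hind limbs (derived state '-') is unique to Species C (autapomorphy; uninformative for grouping).
dermal ossicles: derived state '-' in Species C, Species G, and Species Y only — synapomorphy for {Species C, Species G, Species Y}.
All ingroup taxa share the derived state '+' for nectar spur; it defines the ingroup but does not resolve relationships within it.
Most parsimonious ingroup topology: (Species F,((Species C,Species G),Species Y)).
Species Y and Species G share a more recent common ancestor with each other than either does with Species F, so Species F is the least closely related of the three.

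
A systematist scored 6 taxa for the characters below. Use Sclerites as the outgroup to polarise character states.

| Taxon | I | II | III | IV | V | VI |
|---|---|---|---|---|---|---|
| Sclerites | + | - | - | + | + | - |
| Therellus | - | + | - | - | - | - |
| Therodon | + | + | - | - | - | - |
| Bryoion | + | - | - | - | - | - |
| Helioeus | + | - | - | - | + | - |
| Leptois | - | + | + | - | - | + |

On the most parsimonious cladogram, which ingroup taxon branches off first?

Character polarity is set by the outgroup: the derived state is whichever differs from the outgroup's state, so for I, IV, V the derived state is '-', and for the remaining characters it is '+'.
I: derived state '-' in Leptois and Therellus only — synapomorphy for {Leptois, Therellus}.
II (derived state '+') is shared by Leptois, Therellus, and Therodon — a synapomorphy uniting that clade.
III: derived state '+' in Leptois only — an autapomorphy, so it tells us nothing about relationships among taxa.
IV (derived state '-') is shared by all ingroup taxa — unites the whole ingroup.
V: derived state '-' in Bryoion, Leptois, Therellus, and Therodon only — synapomorphy for {Bryoion, Leptois, Therellus, Therodon}.
VI: derived state '+' in Leptois only — an autapomorphy, so it tells us nothing about relationships among taxa.
Most parsimonious ingroup topology: ((((Therellus,Leptois),Therodon),Bryoion),Helioeus).
Helioeus is sister to the clade containing all other ingroup taxa, so it is the earliest-diverging (most basal) ingroup lineage.

Helioeus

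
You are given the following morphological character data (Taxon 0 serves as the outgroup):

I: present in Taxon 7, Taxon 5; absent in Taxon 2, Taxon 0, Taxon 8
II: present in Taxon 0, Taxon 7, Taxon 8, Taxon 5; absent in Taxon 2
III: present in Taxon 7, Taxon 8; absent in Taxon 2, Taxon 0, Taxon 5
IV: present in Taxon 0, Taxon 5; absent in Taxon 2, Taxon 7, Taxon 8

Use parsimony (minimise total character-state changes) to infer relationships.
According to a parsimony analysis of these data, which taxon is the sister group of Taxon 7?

Taxon 8

Character polarity is set by the outgroup: the derived state is whichever differs from the outgroup's state, so for II, IV the derived state is 'absent', and for the remaining characters it is 'present'.
I (state 'present') occurs in Taxon 5 and Taxon 7 but conflicts with the nesting implied by the other characters — most parsimoniously interpreted as homoplasy.
II: derived state 'absent' in Taxon 2 only — an autapomorphy, so it tells us nothing about relationships among taxa.
III (derived state 'present') is shared by Taxon 7 and Taxon 8 — a synapomorphy uniting that clade.
IV: derived state 'absent' in Taxon 2, Taxon 7, and Taxon 8 only — synapomorphy for {Taxon 2, Taxon 7, Taxon 8}.
Most parsimonious ingroup topology: (((Taxon 8,Taxon 7),Taxon 2),Taxon 5).
Taxon 7 and Taxon 8 form a cherry on this tree, so they are sister taxa.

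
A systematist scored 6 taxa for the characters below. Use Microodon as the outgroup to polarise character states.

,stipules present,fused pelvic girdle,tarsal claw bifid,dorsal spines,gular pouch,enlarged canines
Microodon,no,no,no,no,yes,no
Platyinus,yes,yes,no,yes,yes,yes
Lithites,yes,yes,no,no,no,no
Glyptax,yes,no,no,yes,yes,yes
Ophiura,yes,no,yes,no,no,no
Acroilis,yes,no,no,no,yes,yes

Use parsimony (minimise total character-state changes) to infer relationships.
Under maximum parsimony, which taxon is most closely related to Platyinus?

Glyptax

Character polarity is set by the outgroup: the derived state is whichever differs from the outgroup's state, so for gular pouch the derived state is 'no', and for the remaining characters it is 'yes'.
stipules present (derived state 'yes') is shared by all ingroup taxa — unites the whole ingroup.
fused pelvic girdle groups Lithites and Platyinus, which is incompatible with the clades supported by the remaining characters; treating it as convergent (homoplasy) costs fewer steps than any alternative tree.
tarsal claw bifid (derived state 'yes') is unique to Ophiura (autapomorphy; uninformative for grouping).
dorsal spines (derived state 'yes') is shared by Glyptax and Platyinus — a synapomorphy uniting that clade.
gular pouch (derived state 'no') is shared by Lithites and Ophiura — a synapomorphy uniting that clade.
enlarged canines (derived state 'yes') is shared by Acroilis, Glyptax, and Platyinus — a synapomorphy uniting that clade.
Most parsimonious ingroup topology: (((Platyinus,Glyptax),Acroilis),(Lithites,Ophiura)).
Platyinus and Glyptax form a cherry on this tree, so they are sister taxa.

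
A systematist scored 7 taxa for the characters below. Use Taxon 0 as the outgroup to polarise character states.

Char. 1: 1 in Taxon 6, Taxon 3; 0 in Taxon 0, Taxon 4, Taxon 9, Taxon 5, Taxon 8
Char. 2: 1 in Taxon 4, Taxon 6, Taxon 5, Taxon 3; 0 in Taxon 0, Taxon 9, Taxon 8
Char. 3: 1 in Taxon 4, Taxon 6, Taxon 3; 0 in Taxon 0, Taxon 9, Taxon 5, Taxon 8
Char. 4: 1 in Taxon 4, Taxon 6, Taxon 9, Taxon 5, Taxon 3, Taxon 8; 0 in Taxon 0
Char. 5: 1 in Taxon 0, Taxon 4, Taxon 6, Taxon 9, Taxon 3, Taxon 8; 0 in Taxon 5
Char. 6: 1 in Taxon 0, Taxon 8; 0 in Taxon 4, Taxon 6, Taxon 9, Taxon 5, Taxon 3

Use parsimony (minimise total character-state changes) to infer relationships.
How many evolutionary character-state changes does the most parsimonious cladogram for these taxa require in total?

6

Character polarity is set by the outgroup: the derived state is whichever differs from the outgroup's state, so for Char. 5, Char. 6 the derived state is '0', and for the remaining characters it is '1'.
Only Taxon 3 and Taxon 6 show the derived state '1' for Char. 1, supporting them as a clade.
Char. 2: derived state '1' in Taxon 3, Taxon 4, Taxon 5, and Taxon 6 only — synapomorphy for {Taxon 3, Taxon 4, Taxon 5, Taxon 6}.
Only Taxon 3, Taxon 4, and Taxon 6 show the derived state '1' for Char. 3, supporting them as a clade.
All ingroup taxa share the derived state '1' for Char. 4; it defines the ingroup but does not resolve relationships within it.
Char. 5 (derived state '0') is unique to Taxon 5 (autapomorphy; uninformative for grouping).
Char. 6 (derived state '0') is shared by Taxon 3, Taxon 4, Taxon 5, Taxon 6, and Taxon 9 — a synapomorphy uniting that clade.
Most parsimonious ingroup topology: ((((Taxon 4,(Taxon 6,Taxon 3)),Taxon 5),Taxon 9),Taxon 8).
Changes per character on this tree: Char. 1: 1; Char. 2: 1; Char. 3: 1; Char. 4: 1; Char. 5: 1; Char. 6: 1.
Total = 6.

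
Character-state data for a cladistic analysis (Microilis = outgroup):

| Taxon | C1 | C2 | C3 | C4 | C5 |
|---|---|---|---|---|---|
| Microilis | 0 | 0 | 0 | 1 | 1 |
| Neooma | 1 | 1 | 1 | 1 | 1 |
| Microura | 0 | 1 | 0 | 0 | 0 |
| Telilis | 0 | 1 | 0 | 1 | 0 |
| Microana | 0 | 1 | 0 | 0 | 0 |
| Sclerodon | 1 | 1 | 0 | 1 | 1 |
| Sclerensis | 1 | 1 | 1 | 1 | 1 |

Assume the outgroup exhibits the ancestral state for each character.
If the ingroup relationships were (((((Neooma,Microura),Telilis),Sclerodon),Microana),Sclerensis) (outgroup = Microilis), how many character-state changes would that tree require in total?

Map each character onto (((((Neooma,Microura),Telilis),Sclerodon),Microana),Sclerensis) (rooted by Microilis) and count the minimum state changes it requires (Fitch parsimony):
C1: 3; C2: 1; C3: 2; C4: 2; C5: 3.
Total tree length = 11.

11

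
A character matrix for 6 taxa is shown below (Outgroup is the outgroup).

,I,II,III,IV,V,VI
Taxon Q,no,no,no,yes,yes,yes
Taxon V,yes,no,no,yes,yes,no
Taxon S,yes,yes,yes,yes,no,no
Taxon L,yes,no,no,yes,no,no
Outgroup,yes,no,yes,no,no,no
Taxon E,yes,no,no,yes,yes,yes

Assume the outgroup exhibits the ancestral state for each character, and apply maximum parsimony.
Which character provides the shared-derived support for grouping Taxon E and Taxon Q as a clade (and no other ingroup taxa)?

Character polarity is set by the outgroup: the derived state is whichever differs from the outgroup's state, so for I, III the derived state is 'no', and for the remaining characters it is 'yes'.
I: derived state 'no' in Taxon Q only — an autapomorphy, so it tells us nothing about relationships among taxa.
II: derived state 'yes' in Taxon S only — an autapomorphy, so it tells us nothing about relationships among taxa.
III: derived state 'no' in Taxon E, Taxon L, Taxon Q, and Taxon V only — synapomorphy for {Taxon E, Taxon L, Taxon Q, Taxon V}.
All ingroup taxa share the derived state 'yes' for IV; it defines the ingroup but does not resolve relationships within it.
V (derived state 'yes') is shared by Taxon E, Taxon Q, and Taxon V — a synapomorphy uniting that clade.
Only Taxon E and Taxon Q show the derived state 'yes' for VI, supporting them as a clade.
Most parsimonious ingroup topology: ((((Taxon E,Taxon Q),Taxon V),Taxon L),Taxon S).
The clade {Taxon E, Taxon Q} is supported by VI: its derived state 'yes' occurs in exactly those taxa and in no other taxon (including the outgroup).

VI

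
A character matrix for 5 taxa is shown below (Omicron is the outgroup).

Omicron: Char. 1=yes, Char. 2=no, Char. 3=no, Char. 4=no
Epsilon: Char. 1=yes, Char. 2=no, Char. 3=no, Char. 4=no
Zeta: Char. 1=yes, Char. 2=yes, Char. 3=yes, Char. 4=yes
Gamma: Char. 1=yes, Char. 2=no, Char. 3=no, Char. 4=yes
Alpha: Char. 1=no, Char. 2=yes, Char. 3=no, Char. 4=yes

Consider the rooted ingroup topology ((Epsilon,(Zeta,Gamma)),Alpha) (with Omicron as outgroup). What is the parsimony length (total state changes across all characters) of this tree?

6

Map each character onto ((Epsilon,(Zeta,Gamma)),Alpha) (rooted by Omicron) and count the minimum state changes it requires (Fitch parsimony):
Char. 1: 1; Char. 2: 2; Char. 3: 1; Char. 4: 2.
Total tree length = 6.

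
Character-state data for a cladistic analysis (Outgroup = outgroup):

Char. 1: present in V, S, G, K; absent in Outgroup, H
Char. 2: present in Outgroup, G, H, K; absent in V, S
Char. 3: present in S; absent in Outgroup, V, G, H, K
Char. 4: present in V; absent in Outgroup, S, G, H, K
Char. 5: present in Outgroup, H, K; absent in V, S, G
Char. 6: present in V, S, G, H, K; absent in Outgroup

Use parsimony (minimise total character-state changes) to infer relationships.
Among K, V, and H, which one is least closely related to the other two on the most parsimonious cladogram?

Character polarity is set by the outgroup: the derived state is whichever differs from the outgroup's state, so for Char. 2, Char. 5 the derived state is 'absent', and for the remaining characters it is 'present'.
Char. 1: derived state 'present' in G, K, S, and V only — synapomorphy for {G, K, S, V}.
Char. 2 (derived state 'absent') is shared by S and V — a synapomorphy uniting that clade.
Char. 3: derived state 'present' in S only — an autapomorphy, so it tells us nothing about relationships among taxa.
Char. 4: derived state 'present' in V only — an autapomorphy, so it tells us nothing about relationships among taxa.
Only G, S, and V show the derived state 'absent' for Char. 5, supporting them as a clade.
All ingroup taxa share the derived state 'present' for Char. 6; it defines the ingroup but does not resolve relationships within it.
Most parsimonious ingroup topology: ((((V,S),G),K),H).
V and K share a more recent common ancestor with each other than either does with H, so H is the least closely related of the three.

H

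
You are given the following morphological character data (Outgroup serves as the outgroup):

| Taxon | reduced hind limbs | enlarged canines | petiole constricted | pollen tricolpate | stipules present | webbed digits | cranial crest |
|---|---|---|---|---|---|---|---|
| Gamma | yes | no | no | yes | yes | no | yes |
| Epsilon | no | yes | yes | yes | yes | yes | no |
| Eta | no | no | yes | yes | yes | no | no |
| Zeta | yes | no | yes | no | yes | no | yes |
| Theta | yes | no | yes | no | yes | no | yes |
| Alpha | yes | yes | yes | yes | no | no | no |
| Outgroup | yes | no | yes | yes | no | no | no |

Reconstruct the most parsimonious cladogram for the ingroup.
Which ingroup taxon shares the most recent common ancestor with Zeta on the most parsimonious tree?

Theta

Character polarity is set by the outgroup: the derived state is whichever differs from the outgroup's state, so for reduced hind limbs, petiole constricted, pollen tricolpate the derived state is 'no', and for the remaining characters it is 'yes'.
reduced hind limbs (derived state 'no') is shared by Epsilon and Eta — a synapomorphy uniting that clade.
enlarged canines (state 'yes') occurs in Alpha and Epsilon but conflicts with the nesting implied by the other characters — most parsimoniously interpreted as homoplasy.
petiole constricted (derived state 'no') is unique to Gamma (autapomorphy; uninformative for grouping).
pollen tricolpate (derived state 'no') is shared by Theta and Zeta — a synapomorphy uniting that clade.
Only Epsilon, Eta, Gamma, Theta, and Zeta show the derived state 'yes' for stipules present, supporting them as a clade.
webbed digits: derived state 'yes' in Epsilon only — an autapomorphy, so it tells us nothing about relationships among taxa.
cranial crest (derived state 'yes') is shared by Gamma, Theta, and Zeta — a synapomorphy uniting that clade.
Most parsimonious ingroup topology: (((Eta,Epsilon),((Zeta,Theta),Gamma)),Alpha).
Zeta and Theta form a cherry on this tree, so they are sister taxa.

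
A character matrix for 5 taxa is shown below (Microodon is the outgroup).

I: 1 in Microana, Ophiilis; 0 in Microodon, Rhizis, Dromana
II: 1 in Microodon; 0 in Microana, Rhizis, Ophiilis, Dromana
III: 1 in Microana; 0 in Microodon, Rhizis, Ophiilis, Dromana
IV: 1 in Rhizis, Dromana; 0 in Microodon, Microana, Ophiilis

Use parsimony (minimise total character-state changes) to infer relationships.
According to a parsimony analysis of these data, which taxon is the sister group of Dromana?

Rhizis

Character polarity is set by the outgroup: the derived state is whichever differs from the outgroup's state, so for II the derived state is '0', and for the remaining characters it is '1'.
I (derived state '1') is shared by Microana and Ophiilis — a synapomorphy uniting that clade.
II (derived state '0') is shared by all ingroup taxa — unites the whole ingroup.
III (derived state '1') is unique to Microana (autapomorphy; uninformative for grouping).
Only Dromana and Rhizis show the derived state '1' for IV, supporting them as a clade.
Most parsimonious ingroup topology: ((Microana,Ophiilis),(Rhizis,Dromana)).
Dromana and Rhizis form a cherry on this tree, so they are sister taxa.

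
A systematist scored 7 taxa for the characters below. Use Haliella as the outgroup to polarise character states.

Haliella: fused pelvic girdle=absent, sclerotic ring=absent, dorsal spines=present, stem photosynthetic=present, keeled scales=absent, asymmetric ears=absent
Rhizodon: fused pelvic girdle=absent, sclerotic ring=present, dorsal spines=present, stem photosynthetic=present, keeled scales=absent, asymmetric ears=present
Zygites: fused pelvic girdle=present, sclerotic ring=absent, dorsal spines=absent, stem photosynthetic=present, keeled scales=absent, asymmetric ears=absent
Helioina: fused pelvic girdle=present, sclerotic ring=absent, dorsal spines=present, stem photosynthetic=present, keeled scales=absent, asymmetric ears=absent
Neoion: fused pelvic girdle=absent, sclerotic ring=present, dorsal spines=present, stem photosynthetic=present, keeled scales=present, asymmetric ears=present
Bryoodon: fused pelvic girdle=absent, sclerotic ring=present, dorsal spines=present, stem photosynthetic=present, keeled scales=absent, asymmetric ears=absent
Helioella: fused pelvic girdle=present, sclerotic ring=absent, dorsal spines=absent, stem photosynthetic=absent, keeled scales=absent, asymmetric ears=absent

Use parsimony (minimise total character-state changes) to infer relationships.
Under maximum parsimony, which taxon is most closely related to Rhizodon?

Neoion

Character polarity is set by the outgroup: the derived state is whichever differs from the outgroup's state, so for dorsal spines, stem photosynthetic the derived state is 'absent', and for the remaining characters it is 'present'.
fused pelvic girdle: derived state 'present' in Helioella, Helioina, and Zygites only — synapomorphy for {Helioella, Helioina, Zygites}.
sclerotic ring (derived state 'present') is shared by Bryoodon, Neoion, and Rhizodon — a synapomorphy uniting that clade.
dorsal spines: derived state 'absent' in Helioella and Zygites only — synapomorphy for {Helioella, Zygites}.
stem photosynthetic: derived state 'absent' in Helioella only — an autapomorphy, so it tells us nothing about relationships among taxa.
keeled scales (derived state 'present') is unique to Neoion (autapomorphy; uninformative for grouping).
asymmetric ears: derived state 'present' in Neoion and Rhizodon only — synapomorphy for {Neoion, Rhizodon}.
Most parsimonious ingroup topology: (((Rhizodon,Neoion),Bryoodon),((Zygites,Helioella),Helioina)).
Rhizodon and Neoion form a cherry on this tree, so they are sister taxa.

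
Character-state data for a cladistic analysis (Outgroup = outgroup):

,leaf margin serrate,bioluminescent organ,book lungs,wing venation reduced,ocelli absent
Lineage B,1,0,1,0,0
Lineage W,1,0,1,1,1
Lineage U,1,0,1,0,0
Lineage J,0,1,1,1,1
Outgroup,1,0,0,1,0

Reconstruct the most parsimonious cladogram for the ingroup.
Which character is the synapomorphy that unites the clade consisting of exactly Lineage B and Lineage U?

wing venation reduced

Character polarity is set by the outgroup: the derived state is whichever differs from the outgroup's state, so for leaf margin serrate, wing venation reduced the derived state is '0', and for the remaining characters it is '1'.
leaf margin serrate: derived state '0' in Lineage J only — an autapomorphy, so it tells us nothing about relationships among taxa.
bioluminescent organ: derived state '1' in Lineage J only — an autapomorphy, so it tells us nothing about relationships among taxa.
All ingroup taxa share the derived state '1' for book lungs; it defines the ingroup but does not resolve relationships within it.
Only Lineage B and Lineage U show the derived state '0' for wing venation reduced, supporting them as a clade.
Only Lineage J and Lineage W show the derived state '1' for ocelli absent, supporting them as a clade.
Most parsimonious ingroup topology: ((Lineage U,Lineage B),(Lineage W,Lineage J)).
The clade {Lineage B, Lineage U} is supported by wing venation reduced: its derived state '0' occurs in exactly those taxa and in no other taxon (including the outgroup).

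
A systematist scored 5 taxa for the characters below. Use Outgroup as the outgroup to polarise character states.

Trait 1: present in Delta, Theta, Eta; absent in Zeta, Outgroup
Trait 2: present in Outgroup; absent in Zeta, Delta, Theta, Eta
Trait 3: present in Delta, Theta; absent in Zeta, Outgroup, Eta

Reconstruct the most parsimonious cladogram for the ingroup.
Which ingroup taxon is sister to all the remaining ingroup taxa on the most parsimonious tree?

Zeta

Character polarity is set by the outgroup: the derived state is whichever differs from the outgroup's state, so for Trait 2 the derived state is 'absent', and for the remaining characters it is 'present'.
Trait 1: derived state 'present' in Delta, Eta, and Theta only — synapomorphy for {Delta, Eta, Theta}.
Trait 2 (derived state 'absent') is shared by all ingroup taxa — unites the whole ingroup.
Trait 3 (derived state 'present') is shared by Delta and Theta — a synapomorphy uniting that clade.
Most parsimonious ingroup topology: ((Eta,(Theta,Delta)),Zeta).
Zeta is sister to the clade containing all other ingroup taxa, so it is the earliest-diverging (most basal) ingroup lineage.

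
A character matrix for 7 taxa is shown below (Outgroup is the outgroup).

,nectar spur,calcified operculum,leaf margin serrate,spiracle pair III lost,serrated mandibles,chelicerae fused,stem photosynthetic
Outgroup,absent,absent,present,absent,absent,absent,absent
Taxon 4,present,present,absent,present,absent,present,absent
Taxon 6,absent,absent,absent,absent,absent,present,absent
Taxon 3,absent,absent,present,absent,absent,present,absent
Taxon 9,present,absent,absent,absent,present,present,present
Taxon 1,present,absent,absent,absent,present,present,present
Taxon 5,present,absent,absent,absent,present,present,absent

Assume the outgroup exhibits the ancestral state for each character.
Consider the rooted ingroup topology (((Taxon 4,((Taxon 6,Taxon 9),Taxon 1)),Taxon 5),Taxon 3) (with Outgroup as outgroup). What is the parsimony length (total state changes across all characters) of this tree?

Map each character onto (((Taxon 4,((Taxon 6,Taxon 9),Taxon 1)),Taxon 5),Taxon 3) (rooted by Outgroup) and count the minimum state changes it requires (Fitch parsimony):
nectar spur: 2; calcified operculum: 1; leaf margin serrate: 1; spiracle pair III lost: 1; serrated mandibles: 3; chelicerae fused: 1; stem photosynthetic: 2.
Total tree length = 11.

11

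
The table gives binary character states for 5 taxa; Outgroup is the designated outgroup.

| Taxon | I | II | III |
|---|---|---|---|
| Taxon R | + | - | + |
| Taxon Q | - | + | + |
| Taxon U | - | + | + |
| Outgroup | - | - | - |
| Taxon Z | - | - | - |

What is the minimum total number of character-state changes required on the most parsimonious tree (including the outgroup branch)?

The outgroup has state '-' for every character, so '+' is the derived state throughout.
I: derived state '+' in Taxon R only — an autapomorphy, so it tells us nothing about relationships among taxa.
II: derived state '+' in Taxon Q and Taxon U only — synapomorphy for {Taxon Q, Taxon U}.
III: derived state '+' in Taxon Q, Taxon R, and Taxon U only — synapomorphy for {Taxon Q, Taxon R, Taxon U}.
Most parsimonious ingroup topology: (((Taxon U,Taxon Q),Taxon R),Taxon Z).
Changes per character on this tree: I: 1; II: 1; III: 1.
Total = 3.

3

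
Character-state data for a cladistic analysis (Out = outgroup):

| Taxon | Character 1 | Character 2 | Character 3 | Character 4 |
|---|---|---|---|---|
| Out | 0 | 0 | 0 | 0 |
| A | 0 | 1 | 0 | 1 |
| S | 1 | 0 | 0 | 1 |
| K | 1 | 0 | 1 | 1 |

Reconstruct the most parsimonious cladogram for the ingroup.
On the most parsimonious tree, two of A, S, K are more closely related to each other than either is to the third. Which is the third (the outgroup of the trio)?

The outgroup has state '0' for every character, so '1' is the derived state throughout.
Character 1: derived state '1' in K and S only — synapomorphy for {K, S}.
Character 2 (derived state '1') is unique to A (autapomorphy; uninformative for grouping).
Character 3 (derived state '1') is unique to K (autapomorphy; uninformative for grouping).
Character 4 (derived state '1') is shared by all ingroup taxa — unites the whole ingroup.
Most parsimonious ingroup topology: (A,(S,K)).
S and K share a more recent common ancestor with each other than either does with A, so A is the least closely related of the three.

A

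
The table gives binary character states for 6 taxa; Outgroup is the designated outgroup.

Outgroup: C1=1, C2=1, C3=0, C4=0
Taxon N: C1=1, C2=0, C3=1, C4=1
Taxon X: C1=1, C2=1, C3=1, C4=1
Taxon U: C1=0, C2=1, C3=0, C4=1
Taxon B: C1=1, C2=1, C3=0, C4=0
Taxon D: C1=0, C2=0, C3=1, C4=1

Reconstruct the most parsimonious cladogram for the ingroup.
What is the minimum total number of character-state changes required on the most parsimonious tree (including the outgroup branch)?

Character polarity is set by the outgroup: the derived state is whichever differs from the outgroup's state, so for C1, C2 the derived state is '0', and for the remaining characters it is '1'.
C1 (state '0') occurs in Taxon D and Taxon U but conflicts with the nesting implied by the other characters — most parsimoniously interpreted as homoplasy.
C2 (derived state '0') is shared by Taxon D and Taxon N — a synapomorphy uniting that clade.
C3 (derived state '1') is shared by Taxon D, Taxon N, and Taxon X — a synapomorphy uniting that clade.
Only Taxon D, Taxon N, Taxon U, and Taxon X show the derived state '1' for C4, supporting them as a clade.
Most parsimonious ingroup topology: ((((Taxon N,Taxon D),Taxon X),Taxon U),Taxon B).
Changes per character on this tree: C1: 2; C2: 1; C3: 1; C4: 1.
Total = 5.

5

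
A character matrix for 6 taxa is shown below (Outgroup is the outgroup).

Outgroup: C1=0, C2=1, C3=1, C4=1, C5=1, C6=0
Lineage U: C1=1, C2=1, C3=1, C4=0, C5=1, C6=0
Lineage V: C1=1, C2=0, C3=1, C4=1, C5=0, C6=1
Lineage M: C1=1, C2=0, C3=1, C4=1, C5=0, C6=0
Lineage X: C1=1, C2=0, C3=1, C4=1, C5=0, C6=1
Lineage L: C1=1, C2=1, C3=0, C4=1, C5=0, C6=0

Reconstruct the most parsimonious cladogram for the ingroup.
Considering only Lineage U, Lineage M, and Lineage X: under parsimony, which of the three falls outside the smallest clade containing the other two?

Lineage U

Character polarity is set by the outgroup: the derived state is whichever differs from the outgroup's state, so for C2, C3, C4, C5 the derived state is '0', and for the remaining characters it is '1'.
All ingroup taxa share the derived state '1' for C1; it defines the ingroup but does not resolve relationships within it.
C2: derived state '0' in Lineage M, Lineage V, and Lineage X only — synapomorphy for {Lineage M, Lineage V, Lineage X}.
C3 (derived state '0') is unique to Lineage L (autapomorphy; uninformative for grouping).
C4: derived state '0' in Lineage U only — an autapomorphy, so it tells us nothing about relationships among taxa.
Only Lineage L, Lineage M, Lineage V, and Lineage X show the derived state '0' for C5, supporting them as a clade.
C6: derived state '1' in Lineage V and Lineage X only — synapomorphy for {Lineage V, Lineage X}.
Most parsimonious ingroup topology: (Lineage U,(((Lineage V,Lineage X),Lineage M),Lineage L)).
Lineage M and Lineage X share a more recent common ancestor with each other than either does with Lineage U, so Lineage U is the least closely related of the three.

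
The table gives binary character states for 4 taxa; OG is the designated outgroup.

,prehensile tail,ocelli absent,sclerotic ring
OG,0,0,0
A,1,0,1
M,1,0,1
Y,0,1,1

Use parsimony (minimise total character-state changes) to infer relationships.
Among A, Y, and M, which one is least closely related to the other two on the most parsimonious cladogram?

Y

The outgroup has state '0' for every character, so '1' is the derived state throughout.
prehensile tail: derived state '1' in A and M only — synapomorphy for {A, M}.
ocelli absent (derived state '1') is unique to Y (autapomorphy; uninformative for grouping).
sclerotic ring (derived state '1') is shared by all ingroup taxa — unites the whole ingroup.
Most parsimonious ingroup topology: ((A,M),Y).
M and A share a more recent common ancestor with each other than either does with Y, so Y is the least closely related of the three.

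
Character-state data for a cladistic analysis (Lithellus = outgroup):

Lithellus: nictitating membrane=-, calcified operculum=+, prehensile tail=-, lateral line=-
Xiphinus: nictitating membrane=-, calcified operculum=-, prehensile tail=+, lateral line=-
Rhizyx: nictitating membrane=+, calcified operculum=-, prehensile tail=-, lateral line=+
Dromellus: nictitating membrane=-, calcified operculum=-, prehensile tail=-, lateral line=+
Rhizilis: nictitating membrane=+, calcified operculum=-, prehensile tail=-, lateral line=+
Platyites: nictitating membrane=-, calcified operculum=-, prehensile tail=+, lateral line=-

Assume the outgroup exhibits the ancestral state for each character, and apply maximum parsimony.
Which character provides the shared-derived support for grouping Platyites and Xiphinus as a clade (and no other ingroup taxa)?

prehensile tail

Character polarity is set by the outgroup: the derived state is whichever differs from the outgroup's state, so for calcified operculum the derived state is '-', and for the remaining characters it is '+'.
nictitating membrane: derived state '+' in Rhizilis and Rhizyx only — synapomorphy for {Rhizilis, Rhizyx}.
All ingroup taxa share the derived state '-' for calcified operculum; it defines the ingroup but does not resolve relationships within it.
prehensile tail (derived state '+') is shared by Platyites and Xiphinus — a synapomorphy uniting that clade.
lateral line (derived state '+') is shared by Dromellus, Rhizilis, and Rhizyx — a synapomorphy uniting that clade.
Most parsimonious ingroup topology: ((Xiphinus,Platyites),((Rhizyx,Rhizilis),Dromellus)).
The clade {Platyites, Xiphinus} is supported by prehensile tail: its derived state '+' occurs in exactly those taxa and in no other taxon (including the outgroup).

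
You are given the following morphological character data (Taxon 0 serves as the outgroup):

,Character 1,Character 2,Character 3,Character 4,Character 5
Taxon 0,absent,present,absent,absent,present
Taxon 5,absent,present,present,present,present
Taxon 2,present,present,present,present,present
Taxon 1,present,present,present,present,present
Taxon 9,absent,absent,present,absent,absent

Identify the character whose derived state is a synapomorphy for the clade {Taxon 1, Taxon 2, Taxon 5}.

Character polarity is set by the outgroup: the derived state is whichever differs from the outgroup's state, so for Character 2, Character 5 the derived state is 'absent', and for the remaining characters it is 'present'.
Character 1: derived state 'present' in Taxon 1 and Taxon 2 only — synapomorphy for {Taxon 1, Taxon 2}.
Character 2: derived state 'absent' in Taxon 9 only — an autapomorphy, so it tells us nothing about relationships among taxa.
Character 3 (derived state 'present') is shared by all ingroup taxa — unites the whole ingroup.
Character 4: derived state 'present' in Taxon 1, Taxon 2, and Taxon 5 only — synapomorphy for {Taxon 1, Taxon 2, Taxon 5}.
Character 5 (derived state 'absent') is unique to Taxon 9 (autapomorphy; uninformative for grouping).
Most parsimonious ingroup topology: ((Taxon 5,(Taxon 2,Taxon 1)),Taxon 9).
The clade {Taxon 1, Taxon 2, Taxon 5} is supported by Character 4: its derived state 'present' occurs in exactly those taxa and in no other taxon (including the outgroup).

Character 4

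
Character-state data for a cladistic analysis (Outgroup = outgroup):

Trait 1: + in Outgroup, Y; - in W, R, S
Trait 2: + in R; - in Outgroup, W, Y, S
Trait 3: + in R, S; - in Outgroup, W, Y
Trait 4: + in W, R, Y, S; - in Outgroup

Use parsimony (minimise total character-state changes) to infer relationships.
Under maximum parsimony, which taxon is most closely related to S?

R

Character polarity is set by the outgroup: the derived state is whichever differs from the outgroup's state, so for Trait 1 the derived state is '-', and for the remaining characters it is '+'.
Only R, S, and W show the derived state '-' for Trait 1, supporting them as a clade.
Trait 2 (derived state '+') is unique to R (autapomorphy; uninformative for grouping).
Trait 3 (derived state '+') is shared by R and S — a synapomorphy uniting that clade.
All ingroup taxa share the derived state '+' for Trait 4; it defines the ingroup but does not resolve relationships within it.
Most parsimonious ingroup topology: ((W,(R,S)),Y).
S and R form a cherry on this tree, so they are sister taxa.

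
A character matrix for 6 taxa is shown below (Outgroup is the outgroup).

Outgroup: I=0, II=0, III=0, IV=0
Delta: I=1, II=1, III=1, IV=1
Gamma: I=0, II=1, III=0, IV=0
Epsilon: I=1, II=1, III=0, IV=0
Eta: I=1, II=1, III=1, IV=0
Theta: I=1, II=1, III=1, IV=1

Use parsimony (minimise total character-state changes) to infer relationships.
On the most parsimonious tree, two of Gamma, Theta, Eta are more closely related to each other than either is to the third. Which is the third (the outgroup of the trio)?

The outgroup has state '0' for every character, so '1' is the derived state throughout.
I: derived state '1' in Delta, Epsilon, Eta, and Theta only — synapomorphy for {Delta, Epsilon, Eta, Theta}.
All ingroup taxa share the derived state '1' for II; it defines the ingroup but does not resolve relationships within it.
III: derived state '1' in Delta, Eta, and Theta only — synapomorphy for {Delta, Eta, Theta}.
IV (derived state '1') is shared by Delta and Theta — a synapomorphy uniting that clade.
Most parsimonious ingroup topology: ((((Delta,Theta),Eta),Epsilon),Gamma).
Eta and Theta share a more recent common ancestor with each other than either does with Gamma, so Gamma is the least closely related of the three.

Gamma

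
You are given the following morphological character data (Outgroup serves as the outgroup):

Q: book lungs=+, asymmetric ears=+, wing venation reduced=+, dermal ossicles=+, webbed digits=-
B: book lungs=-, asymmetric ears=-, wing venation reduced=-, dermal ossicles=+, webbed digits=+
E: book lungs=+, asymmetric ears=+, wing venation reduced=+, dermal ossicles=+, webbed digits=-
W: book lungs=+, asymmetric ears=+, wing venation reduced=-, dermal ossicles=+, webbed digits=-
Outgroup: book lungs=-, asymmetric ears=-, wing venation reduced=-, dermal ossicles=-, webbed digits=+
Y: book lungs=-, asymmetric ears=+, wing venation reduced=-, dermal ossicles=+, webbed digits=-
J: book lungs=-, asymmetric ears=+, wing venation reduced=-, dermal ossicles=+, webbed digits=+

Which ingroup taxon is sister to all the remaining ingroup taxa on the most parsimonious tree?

B

Character polarity is set by the outgroup: the derived state is whichever differs from the outgroup's state, so for webbed digits the derived state is '-', and for the remaining characters it is '+'.
book lungs (derived state '+') is shared by E, Q, and W — a synapomorphy uniting that clade.
asymmetric ears: derived state '+' in E, J, Q, W, and Y only — synapomorphy for {E, J, Q, W, Y}.
Only E and Q show the derived state '+' for wing venation reduced, supporting them as a clade.
dermal ossicles (derived state '+') is shared by all ingroup taxa — unites the whole ingroup.
webbed digits: derived state '-' in E, Q, W, and Y only — synapomorphy for {E, Q, W, Y}.
Most parsimonious ingroup topology: ((((W,(Q,E)),Y),J),B).
B is sister to the clade containing all other ingroup taxa, so it is the earliest-diverging (most basal) ingroup lineage.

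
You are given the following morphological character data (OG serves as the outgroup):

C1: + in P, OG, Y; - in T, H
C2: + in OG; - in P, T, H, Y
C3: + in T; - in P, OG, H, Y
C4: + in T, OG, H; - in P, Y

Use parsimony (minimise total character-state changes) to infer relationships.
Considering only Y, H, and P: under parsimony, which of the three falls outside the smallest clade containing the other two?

Character polarity is set by the outgroup: the derived state is whichever differs from the outgroup's state, so for C1, C2, C4 the derived state is '-', and for the remaining characters it is '+'.
C1: derived state '-' in H and T only — synapomorphy for {H, T}.
All ingroup taxa share the derived state '-' for C2; it defines the ingroup but does not resolve relationships within it.
C3 (derived state '+') is unique to T (autapomorphy; uninformative for grouping).
C4: derived state '-' in P and Y only — synapomorphy for {P, Y}.
Most parsimonious ingroup topology: ((T,H),(Y,P)).
Y and P share a more recent common ancestor with each other than either does with H, so H is the least closely related of the three.

H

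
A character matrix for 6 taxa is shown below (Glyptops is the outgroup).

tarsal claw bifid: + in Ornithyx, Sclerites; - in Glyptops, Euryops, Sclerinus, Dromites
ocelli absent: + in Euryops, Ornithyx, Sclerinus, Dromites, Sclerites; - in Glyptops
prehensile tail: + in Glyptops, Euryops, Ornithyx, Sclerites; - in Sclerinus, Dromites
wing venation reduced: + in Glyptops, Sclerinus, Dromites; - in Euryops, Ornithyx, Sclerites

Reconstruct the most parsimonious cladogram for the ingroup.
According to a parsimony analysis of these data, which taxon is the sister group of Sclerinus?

Character polarity is set by the outgroup: the derived state is whichever differs from the outgroup's state, so for prehensile tail, wing venation reduced the derived state is '-', and for the remaining characters it is '+'.
tarsal claw bifid: derived state '+' in Ornithyx and Sclerites only — synapomorphy for {Ornithyx, Sclerites}.
All ingroup taxa share the derived state '+' for ocelli absent; it defines the ingroup but does not resolve relationships within it.
prehensile tail (derived state '-') is shared by Dromites and Sclerinus — a synapomorphy uniting that clade.
wing venation reduced (derived state '-') is shared by Euryops, Ornithyx, and Sclerites — a synapomorphy uniting that clade.
Most parsimonious ingroup topology: ((Euryops,(Ornithyx,Sclerites)),(Sclerinus,Dromites)).
Sclerinus and Dromites form a cherry on this tree, so they are sister taxa.

Dromites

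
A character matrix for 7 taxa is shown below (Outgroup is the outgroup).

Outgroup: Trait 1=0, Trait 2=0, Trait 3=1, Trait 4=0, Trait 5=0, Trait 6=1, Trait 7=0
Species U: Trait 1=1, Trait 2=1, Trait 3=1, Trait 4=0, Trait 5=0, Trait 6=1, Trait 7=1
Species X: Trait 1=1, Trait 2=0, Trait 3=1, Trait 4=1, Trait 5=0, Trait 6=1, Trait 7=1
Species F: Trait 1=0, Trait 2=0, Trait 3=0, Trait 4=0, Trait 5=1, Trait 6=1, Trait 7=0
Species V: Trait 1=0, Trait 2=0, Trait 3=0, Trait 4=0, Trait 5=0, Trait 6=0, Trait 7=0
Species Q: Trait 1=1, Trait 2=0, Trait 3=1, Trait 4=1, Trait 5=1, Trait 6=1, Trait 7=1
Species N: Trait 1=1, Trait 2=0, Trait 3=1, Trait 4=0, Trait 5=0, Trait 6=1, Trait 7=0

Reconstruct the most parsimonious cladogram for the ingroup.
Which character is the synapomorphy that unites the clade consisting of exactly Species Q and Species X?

Trait 4

Character polarity is set by the outgroup: the derived state is whichever differs from the outgroup's state, so for Trait 3, Trait 6 the derived state is '0', and for the remaining characters it is '1'.
Trait 1 (derived state '1') is shared by Species N, Species Q, Species U, and Species X — a synapomorphy uniting that clade.
Trait 2: derived state '1' in Species U only — an autapomorphy, so it tells us nothing about relationships among taxa.
Trait 3 (derived state '0') is shared by Species F and Species V — a synapomorphy uniting that clade.
Only Species Q and Species X show the derived state '1' for Trait 4, supporting them as a clade.
Trait 5 groups Species F and Species Q, which is incompatible with the clades supported by the remaining characters; treating it as convergent (homoplasy) costs fewer steps than any alternative tree.
Trait 6 (derived state '0') is unique to Species V (autapomorphy; uninformative for grouping).
Trait 7: derived state '1' in Species Q, Species U, and Species X only — synapomorphy for {Species Q, Species U, Species X}.
Most parsimonious ingroup topology: (((Species U,(Species X,Species Q)),Species N),(Species F,Species V)).
The clade {Species Q, Species X} is supported by Trait 4: its derived state '1' occurs in exactly those taxa and in no other taxon (including the outgroup).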